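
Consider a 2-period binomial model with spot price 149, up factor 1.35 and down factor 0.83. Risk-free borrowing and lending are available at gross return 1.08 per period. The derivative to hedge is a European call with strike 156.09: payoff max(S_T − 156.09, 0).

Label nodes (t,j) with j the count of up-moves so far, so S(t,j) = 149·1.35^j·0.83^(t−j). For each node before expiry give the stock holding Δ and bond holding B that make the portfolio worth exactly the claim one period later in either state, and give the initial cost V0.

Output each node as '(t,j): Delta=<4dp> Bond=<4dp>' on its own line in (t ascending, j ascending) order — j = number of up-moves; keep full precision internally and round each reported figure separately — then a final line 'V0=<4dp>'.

(0,0): Delta=0.6684 Bond=-72.0572
(1,0): Delta=0.1689 Bond=-16.0569
(1,1): Delta=1.0000 Bond=-144.5278
V0=27.5310

Since d<R<u, set p* = (R−d)/(u−d) = 0.4808; price each node as the discounted p*-expectation of its children.
Terminal payoffs: V(2,0)=0.0000, V(2,1)=10.8645, V(2,2)=115.4625
(1,0): S=123.6700. Δ = (V_up−V_dn)/(S_up−S_dn) = (10.8645−0.0000)/(166.9545−102.6461) = 0.1689. V = [p*·10.8645 + (1−p*)·0.0000]/1.08 = 4.8364. B = V − Δ·S = -16.0569.
(1,1): S=201.1500. Δ = (V_up−V_dn)/(S_up−S_dn) = (115.4625−10.8645)/(271.5525−166.9545) = 1.0000. V = [p*·115.4625 + (1−p*)·10.8645]/1.08 = 56.6222. B = V − Δ·S = -144.5278.
(0,0): S=149.0000. Δ = (V_up−V_dn)/(S_up−S_dn) = (56.6222−4.8364)/(201.1500−123.6700) = 0.6684. V = [p*·56.6222 + (1−p*)·4.8364]/1.08 = 27.5310. B = V − Δ·S = -72.0572.
Self-financing check: at every node Δ·S+B equals the discounted successor values.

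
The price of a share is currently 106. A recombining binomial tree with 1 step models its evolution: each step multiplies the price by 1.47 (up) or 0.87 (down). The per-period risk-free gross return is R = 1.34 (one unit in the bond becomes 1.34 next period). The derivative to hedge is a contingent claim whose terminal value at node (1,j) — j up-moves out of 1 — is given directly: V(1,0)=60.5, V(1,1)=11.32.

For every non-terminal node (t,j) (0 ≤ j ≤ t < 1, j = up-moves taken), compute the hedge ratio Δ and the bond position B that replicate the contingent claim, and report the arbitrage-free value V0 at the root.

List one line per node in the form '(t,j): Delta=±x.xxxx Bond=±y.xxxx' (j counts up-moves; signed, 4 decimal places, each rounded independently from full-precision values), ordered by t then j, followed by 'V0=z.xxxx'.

(0,0): Delta=-0.7733 Bond=98.3664
V0=16.3998

Under the risk-neutral measure, an up-move has probability p* = (R−d)/(u−d) = 0.7833 and values discount at R = 1.34.
Terminal values V(1,·): V(1,0)=60.5000, V(1,1)=11.3200
Node (0,0) S=106.0000: V=(p*·11.3200+(1−p*)·60.5000)/1.34=16.3998; Δ=(11.3200−60.5000)/(155.8200−92.2200)=-0.7733; B=V−Δ·S=98.3664
The time-0 hedge costs 16.3998, which is the no-arbitrage price.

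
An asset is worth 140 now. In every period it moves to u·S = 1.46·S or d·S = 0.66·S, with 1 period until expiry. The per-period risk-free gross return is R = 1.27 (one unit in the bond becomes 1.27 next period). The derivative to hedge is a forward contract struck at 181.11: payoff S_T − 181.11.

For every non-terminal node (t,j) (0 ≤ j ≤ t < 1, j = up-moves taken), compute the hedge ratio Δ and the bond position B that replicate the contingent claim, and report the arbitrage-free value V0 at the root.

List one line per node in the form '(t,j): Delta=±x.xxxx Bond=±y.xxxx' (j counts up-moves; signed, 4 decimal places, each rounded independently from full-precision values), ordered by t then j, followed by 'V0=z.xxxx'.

(0,0): Delta=1.0000 Bond=-142.6063
V0=-2.6063

Since d<R<u, set p* = (R−d)/(u−d) = 0.7625; price each node as the discounted p*-expectation of its children.
Payoff layer (t=1): V(1,0)=-88.7100, V(1,1)=23.2900
(0,0): S=140.0000. Δ = (V_up−V_dn)/(S_up−S_dn) = (23.2900−-88.7100)/(204.4000−92.4000) = 1.0000. V = [p*·23.2900 + (1−p*)·-88.7100]/1.27 = -2.6063. B = V − Δ·S = -142.6063.
Root portfolio cost Δ·140+B reproduces V0=-2.6063.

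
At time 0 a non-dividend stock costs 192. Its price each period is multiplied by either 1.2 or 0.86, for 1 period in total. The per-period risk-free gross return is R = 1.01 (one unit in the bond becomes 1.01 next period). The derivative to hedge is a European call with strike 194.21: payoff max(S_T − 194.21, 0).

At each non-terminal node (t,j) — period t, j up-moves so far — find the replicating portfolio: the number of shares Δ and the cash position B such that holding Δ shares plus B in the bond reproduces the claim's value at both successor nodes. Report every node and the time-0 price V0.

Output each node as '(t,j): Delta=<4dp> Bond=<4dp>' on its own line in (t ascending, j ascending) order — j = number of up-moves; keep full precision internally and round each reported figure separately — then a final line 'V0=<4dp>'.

Since d<R<u, set p* = (R−d)/(u−d) = 0.4412; price each node as the discounted p*-expectation of its children.
Terminal values V(1,·): V(1,0)=0.0000, V(1,1)=36.1900
Node (0,0) S=192.0000: V=(p*·36.1900+(1−p*)·0.0000)/1.01=15.8081; Δ=(36.1900−0.0000)/(230.4000−165.1200)=0.5544; B=V−Δ·S=-90.6331
Check: Δ(0,0)·S0 + B(0,0) = 15.8081 = V0.

(0,0): Delta=0.5544 Bond=-90.6331
V0=15.8081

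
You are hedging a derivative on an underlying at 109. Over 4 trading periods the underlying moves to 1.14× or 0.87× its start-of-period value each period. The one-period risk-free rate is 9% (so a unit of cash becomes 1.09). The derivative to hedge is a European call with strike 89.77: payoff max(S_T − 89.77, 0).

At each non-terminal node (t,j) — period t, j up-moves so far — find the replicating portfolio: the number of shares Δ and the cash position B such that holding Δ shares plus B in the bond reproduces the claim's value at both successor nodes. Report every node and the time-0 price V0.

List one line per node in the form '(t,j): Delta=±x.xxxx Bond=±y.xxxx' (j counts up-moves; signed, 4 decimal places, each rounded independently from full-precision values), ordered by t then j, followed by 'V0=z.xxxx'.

Under the risk-neutral measure, an up-move has probability p* = (R−d)/(u−d) = 0.8148 and values discount at R = 1.09.
Payoff layer (t=4): V(4,0)=0.0000, V(4,1)=0.0000, V(4,2)=17.4497, V(4,3)=50.7248, V(4,4)=94.3267
(3,0): S=71.7768. Δ = (V_up−V_dn)/(S_up−S_dn) = (0.0000−0.0000)/(81.8256−62.4458) = 0.0000. V = [p*·0.0000 + (1−p*)·0.0000]/1.09 = 0.0000. B = V − Δ·S = 0.0000.
(3,1): S=94.0524. Δ = (V_up−V_dn)/(S_up−S_dn) = (17.4497−0.0000)/(107.2197−81.8256) = 0.6872. V = [p*·17.4497 + (1−p*)·0.0000]/1.09 = 13.0443. B = V − Δ·S = -51.5843.
(3,2): S=123.2411. Δ = (V_up−V_dn)/(S_up−S_dn) = (50.7248−17.4497)/(140.4948−107.2197) = 1.0000. V = [p*·50.7248 + (1−p*)·17.4497]/1.09 = 40.8833. B = V − Δ·S = -82.3578.
(3,3): S=161.4883. Δ = (V_up−V_dn)/(S_up−S_dn) = (94.3267−50.7248)/(184.0967−140.4948) = 1.0000. V = [p*·94.3267 + (1−p*)·50.7248]/1.09 = 79.1305. B = V − Δ·S = -82.3578.
(2,0): S=82.5021. Δ = (V_up−V_dn)/(S_up−S_dn) = (13.0443−0.0000)/(94.0524−71.7768) = 0.5856. V = [p*·13.0443 + (1−p*)·0.0000]/1.09 = 9.7511. B = V − Δ·S = -38.5612.
(2,1): S=108.1062. Δ = (V_up−V_dn)/(S_up−S_dn) = (40.8833−13.0443)/(123.2411−94.0524) = 0.9538. V = [p*·40.8833 + (1−p*)·13.0443]/1.09 = 32.7779. B = V − Δ·S = -70.3294.
(2,2): S=141.6564. Δ = (V_up−V_dn)/(S_up−S_dn) = (79.1305−40.8833)/(161.4883−123.2411) = 1.0000. V = [p*·79.1305 + (1−p*)·40.8833]/1.09 = 66.0988. B = V − Δ·S = -75.5576.
(1,0): S=94.8300. Δ = (V_up−V_dn)/(S_up−S_dn) = (32.7779−9.7511)/(108.1062−82.5021) = 0.8993. V = [p*·32.7779 + (1−p*)·9.7511]/1.09 = 26.1593. B = V − Δ·S = -59.1251.
(1,1): S=124.2600. Δ = (V_up−V_dn)/(S_up−S_dn) = (66.0988−32.7779)/(141.6564−108.1062) = 0.9932. V = [p*·66.0988 + (1−p*)·32.7779]/1.09 = 54.9800. B = V − Δ·S = -68.4307.
(0,0): S=109.0000. Δ = (V_up−V_dn)/(S_up−S_dn) = (54.9800−26.1593)/(124.2600−94.8300) = 0.9793. V = [p*·54.9800 + (1−p*)·26.1593]/1.09 = 45.5439. B = V − Δ·S = -61.1995.
Check: Δ(0,0)·S0 + B(0,0) = 45.5439 = V0.

(0,0): Delta=0.9793 Bond=-61.1995
(1,0): Delta=0.8993 Bond=-59.1251
(1,1): Delta=0.9932 Bond=-68.4307
(2,0): Delta=0.5856 Bond=-38.5612
(2,1): Delta=0.9538 Bond=-70.3294
(2,2): Delta=1.0000 Bond=-75.5576
(3,0): Delta=0.0000 Bond=0.0000
(3,1): Delta=0.6872 Bond=-51.5843
(3,2): Delta=1.0000 Bond=-82.3578
(3,3): Delta=1.0000 Bond=-82.3578
V0=45.5439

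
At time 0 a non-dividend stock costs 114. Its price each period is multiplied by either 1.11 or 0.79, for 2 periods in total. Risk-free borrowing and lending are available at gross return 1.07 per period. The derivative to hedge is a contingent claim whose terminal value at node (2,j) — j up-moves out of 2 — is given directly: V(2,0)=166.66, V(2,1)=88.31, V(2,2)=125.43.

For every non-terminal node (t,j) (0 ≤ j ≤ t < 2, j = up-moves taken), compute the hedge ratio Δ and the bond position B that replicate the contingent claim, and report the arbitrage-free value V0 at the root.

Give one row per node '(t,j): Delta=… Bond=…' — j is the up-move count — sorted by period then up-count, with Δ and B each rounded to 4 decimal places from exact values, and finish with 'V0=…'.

(0,0): Delta=0.5812 Bond=36.7692
(1,0): Delta=-2.7187 Bond=336.5295
(1,1): Delta=0.9167 Bond=-3.1121
V0=103.0258

Risk-neutral probability p* = (R−d)/(u−d) = (1.07−0.79)/(1.11−0.79) = 0.8750.
Payoff layer (t=2): V(2,0)=166.6600, V(2,1)=88.3100, V(2,2)=125.4300
Node (1,0) S=90.0600: V=(p*·88.3100+(1−p*)·166.6600)/1.07=91.6857; Δ=(88.3100−166.6600)/(99.9666−71.1474)=-2.7187; B=V−Δ·S=336.5295
Node (1,1) S=126.5400: V=(p*·125.4300+(1−p*)·88.3100)/1.07=112.8879; Δ=(125.4300−88.3100)/(140.4594−99.9666)=0.9167; B=V−Δ·S=-3.1121
Node (0,0) S=114.0000: V=(p*·112.8879+(1−p*)·91.6857)/1.07=103.0258; Δ=(112.8879−91.6857)/(126.5400−90.0600)=0.5812; B=V−Δ·S=36.7692
Self-financing check: at every node Δ·S+B equals the discounted successor values.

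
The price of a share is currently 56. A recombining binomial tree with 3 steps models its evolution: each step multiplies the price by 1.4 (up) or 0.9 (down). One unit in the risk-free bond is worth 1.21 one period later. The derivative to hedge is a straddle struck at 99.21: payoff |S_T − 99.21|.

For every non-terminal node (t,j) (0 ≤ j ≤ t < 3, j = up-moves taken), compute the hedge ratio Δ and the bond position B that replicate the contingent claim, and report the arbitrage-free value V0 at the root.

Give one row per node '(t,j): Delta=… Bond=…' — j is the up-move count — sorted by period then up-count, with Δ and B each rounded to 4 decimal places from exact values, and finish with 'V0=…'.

(0,0): Delta=0.0212 Bond=13.4652
(1,0): Delta=-1.0000 Bond=67.7618
(1,1): Delta=0.4236 Bond=-15.2526
(2,0): Delta=-1.0000 Bond=81.9917
(2,1): Delta=-1.0000 Bond=81.9917
(2,2): Delta=0.9845 Bond=-80.0202
V0=14.6528

No-arbitrage ⇒ martingale measure with p* = (R−d)/(u−d) = 0.6200.
At expiry t=3: V(3,0)=58.3860, V(3,1)=35.7060, V(3,2)=0.4260, V(3,3)=54.4540
  t=2,j=0: stock 45.3600 → up 63.5040 (V=35.7060), down 40.8240 (V=58.3860). Price 36.6317; hedge Δ=-1.0000, bond B=81.9917.
  t=2,j=1: stock 70.5600 → up 98.7840 (V=0.4260), down 63.5040 (V=35.7060). Price 11.4317; hedge Δ=-1.0000, bond B=81.9917.
  t=2,j=2: stock 109.7600 → up 153.6640 (V=54.4540), down 98.7840 (V=0.4260). Price 28.0358; hedge Δ=0.9845, bond B=-80.0202.
  t=1,j=0: stock 50.4000 → up 70.5600 (V=11.4317), down 45.3600 (V=36.6317). Price 17.3618; hedge Δ=-1.0000, bond B=67.7618.
  t=1,j=1: stock 78.4000 → up 109.7600 (V=28.0358), down 70.5600 (V=11.4317). Price 17.9556; hedge Δ=0.4236, bond B=-15.2526.
  t=0,j=0: stock 56.0000 → up 78.4000 (V=17.9556), down 50.4000 (V=17.3618). Price 14.6528; hedge Δ=0.0212, bond B=13.4652.
Self-financing check: at every node Δ·S+B equals the discounted successor values.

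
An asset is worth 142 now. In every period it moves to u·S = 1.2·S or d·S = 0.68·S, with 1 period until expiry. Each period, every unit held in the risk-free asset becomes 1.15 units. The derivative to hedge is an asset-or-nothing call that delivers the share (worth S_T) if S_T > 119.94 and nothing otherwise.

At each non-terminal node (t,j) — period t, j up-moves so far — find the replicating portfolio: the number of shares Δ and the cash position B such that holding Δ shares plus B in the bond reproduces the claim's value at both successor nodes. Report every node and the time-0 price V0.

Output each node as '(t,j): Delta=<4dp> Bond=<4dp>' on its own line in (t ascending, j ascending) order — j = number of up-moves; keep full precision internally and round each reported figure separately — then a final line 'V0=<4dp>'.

(0,0): Delta=2.3077 Bond=-193.7659
V0=133.9264

Under the risk-neutral measure, an up-move has probability p* = (R−d)/(u−d) = 0.9038 and values discount at R = 1.15.
At expiry t=1: V(1,0)=0.0000, V(1,1)=170.4000
Node (0,0) S=142.0000: V=(p*·170.4000+(1−p*)·0.0000)/1.15=133.9264; Δ=(170.4000−0.0000)/(170.4000−96.5600)=2.3077; B=V−Δ·S=-193.7659
Each (Δ,B) replicates both successor values, so the strategy is self-financing and V0 is arbitrage-free.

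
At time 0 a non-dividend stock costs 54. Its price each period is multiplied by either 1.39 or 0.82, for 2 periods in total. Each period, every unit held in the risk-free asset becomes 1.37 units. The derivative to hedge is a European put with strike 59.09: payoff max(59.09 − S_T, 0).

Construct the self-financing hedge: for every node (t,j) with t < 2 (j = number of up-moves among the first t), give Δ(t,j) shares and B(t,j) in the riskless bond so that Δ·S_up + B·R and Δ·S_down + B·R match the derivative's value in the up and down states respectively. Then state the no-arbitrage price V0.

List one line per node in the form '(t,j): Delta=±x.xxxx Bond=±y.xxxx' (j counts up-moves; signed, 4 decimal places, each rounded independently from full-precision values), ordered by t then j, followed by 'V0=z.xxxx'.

(0,0): Delta=-0.0190 Bond=1.0385
(1,0): Delta=-0.9026 Bond=40.5491
(1,1): Delta=0.0000 Bond=0.0000
V0=0.0149

No-arbitrage ⇒ martingale measure with p* = (R−d)/(u−d) = 0.9649.
Payoff layer (t=2): V(2,0)=22.7804, V(2,1)=0.0000, V(2,2)=0.0000
(1,0): S=44.2800. Δ = (V_up−V_dn)/(S_up−S_dn) = (0.0000−22.7804)/(61.5492−36.3096) = -0.9026. V = [p*·0.0000 + (1−p*)·22.7804]/1.37 = 0.5834. B = V − Δ·S = 40.5491.
(1,1): S=75.0600. Δ = (V_up−V_dn)/(S_up−S_dn) = (0.0000−0.0000)/(104.3334−61.5492) = 0.0000. V = [p*·0.0000 + (1−p*)·0.0000]/1.37 = 0.0000. B = V − Δ·S = 0.0000.
(0,0): S=54.0000. Δ = (V_up−V_dn)/(S_up−S_dn) = (0.0000−0.5834)/(75.0600−44.2800) = -0.0190. V = [p*·0.0000 + (1−p*)·0.5834]/1.37 = 0.0149. B = V − Δ·S = 1.0385.
Root portfolio cost Δ·54+B reproduces V0=0.0149.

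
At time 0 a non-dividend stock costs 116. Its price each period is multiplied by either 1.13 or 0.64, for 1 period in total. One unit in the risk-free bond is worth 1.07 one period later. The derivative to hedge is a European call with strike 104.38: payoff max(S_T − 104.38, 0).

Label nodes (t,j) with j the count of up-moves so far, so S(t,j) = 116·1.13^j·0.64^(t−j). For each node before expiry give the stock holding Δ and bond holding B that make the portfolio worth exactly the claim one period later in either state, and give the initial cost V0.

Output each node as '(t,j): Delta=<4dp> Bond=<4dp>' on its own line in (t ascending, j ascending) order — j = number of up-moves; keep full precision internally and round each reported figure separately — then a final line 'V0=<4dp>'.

(0,0): Delta=0.4697 Bond=-32.5920
V0=21.8978

Under the risk-neutral measure, an up-move has probability p* = (R−d)/(u−d) = 0.8776 and values discount at R = 1.07.
At expiry t=1: V(1,0)=0.0000, V(1,1)=26.7000
  t=0,j=0: stock 116.0000 → up 131.0800 (V=26.7000), down 74.2400 (V=0.0000). Price 21.8978; hedge Δ=0.4697, bond B=-32.5920.
Each (Δ,B) replicates both successor values, so the strategy is self-financing and V0 is arbitrage-free.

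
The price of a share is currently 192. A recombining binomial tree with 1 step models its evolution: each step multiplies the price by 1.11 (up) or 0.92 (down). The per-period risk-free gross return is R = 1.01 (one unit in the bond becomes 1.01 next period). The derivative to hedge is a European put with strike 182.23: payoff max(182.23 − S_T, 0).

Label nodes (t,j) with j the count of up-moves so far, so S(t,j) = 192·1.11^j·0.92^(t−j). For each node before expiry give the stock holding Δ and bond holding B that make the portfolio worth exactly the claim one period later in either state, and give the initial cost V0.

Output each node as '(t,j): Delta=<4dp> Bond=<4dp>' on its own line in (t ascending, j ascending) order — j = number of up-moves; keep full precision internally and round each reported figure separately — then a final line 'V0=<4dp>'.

(0,0): Delta=-0.1532 Bond=32.3340
V0=2.9130

Risk-neutral probability p* = (R−d)/(u−d) = (1.01−0.92)/(1.11−0.92) = 0.4737.
Payoff layer (t=1): V(1,0)=5.5900, V(1,1)=0.0000
  t=0,j=0: stock 192.0000 → up 213.1200 (V=0.0000), down 176.6400 (V=5.5900). Price 2.9130; hedge Δ=-0.1532, bond B=32.3340.
Each (Δ,B) replicates both successor values, so the strategy is self-financing and V0 is arbitrage-free.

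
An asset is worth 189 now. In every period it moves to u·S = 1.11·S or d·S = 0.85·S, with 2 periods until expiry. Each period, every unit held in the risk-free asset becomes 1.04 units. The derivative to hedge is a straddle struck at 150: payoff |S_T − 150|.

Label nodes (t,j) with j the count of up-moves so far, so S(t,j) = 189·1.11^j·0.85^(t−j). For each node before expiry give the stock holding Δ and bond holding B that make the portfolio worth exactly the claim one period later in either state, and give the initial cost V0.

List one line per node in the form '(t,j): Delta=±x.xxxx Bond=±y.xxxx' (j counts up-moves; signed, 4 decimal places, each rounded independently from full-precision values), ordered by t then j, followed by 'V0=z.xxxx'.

(0,0): Delta=0.8583 Bond=-110.1023
(1,0): Delta=0.3561 Bond=-33.8260
(1,1): Delta=1.0000 Bond=-144.2308
V0=52.1190

The replicating-portfolio and risk-neutral prices coincide; use p* = (1.04−0.85)/(1.11−0.85) = 0.7308 for the latter.
Terminal payoffs: V(2,0)=13.4475, V(2,1)=28.3215, V(2,2)=82.8669
  t=1,j=0: stock 160.6500 → up 178.3215 (V=28.3215), down 136.5525 (V=13.4475). Price 23.3817; hedge Δ=0.3561, bond B=-33.8260.
  t=1,j=1: stock 209.7900 → up 232.8669 (V=82.8669), down 178.3215 (V=28.3215). Price 65.5592; hedge Δ=1.0000, bond B=-144.2308.
  t=0,j=0: stock 189.0000 → up 209.7900 (V=65.5592), down 160.6500 (V=23.3817). Price 52.1190; hedge Δ=0.8583, bond B=-110.1023.
Root portfolio cost Δ·189+B reproduces V0=52.1190.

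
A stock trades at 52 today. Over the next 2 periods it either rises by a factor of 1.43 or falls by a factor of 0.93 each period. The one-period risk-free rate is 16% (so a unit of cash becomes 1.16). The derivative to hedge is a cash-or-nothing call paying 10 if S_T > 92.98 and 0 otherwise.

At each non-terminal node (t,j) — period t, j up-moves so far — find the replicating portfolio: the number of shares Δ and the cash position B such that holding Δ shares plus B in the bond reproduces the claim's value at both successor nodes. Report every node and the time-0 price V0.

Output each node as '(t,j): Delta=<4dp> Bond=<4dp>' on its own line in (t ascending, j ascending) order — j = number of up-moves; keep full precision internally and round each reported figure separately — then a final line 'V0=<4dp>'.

Risk-neutral probability p* = (R−d)/(u−d) = (1.16−0.93)/(1.43−0.93) = 0.4600.
Terminal values V(2,·): V(2,0)=0.0000, V(2,1)=0.0000, V(2,2)=10.0000
Node (1,0) S=48.3600: V=(p*·0.0000+(1−p*)·0.0000)/1.16=0.0000; Δ=(0.0000−0.0000)/(69.1548−44.9748)=0.0000; B=V−Δ·S=0.0000
Node (1,1) S=74.3600: V=(p*·10.0000+(1−p*)·0.0000)/1.16=3.9655; Δ=(10.0000−0.0000)/(106.3348−69.1548)=0.2690; B=V−Δ·S=-16.0345
Node (0,0) S=52.0000: V=(p*·3.9655+(1−p*)·0.0000)/1.16=1.5725; Δ=(3.9655−0.0000)/(74.3600−48.3600)=0.1525; B=V−Δ·S=-6.3585
Each (Δ,B) replicates both successor values, so the strategy is self-financing and V0 is arbitrage-free.

(0,0): Delta=0.1525 Bond=-6.3585
(1,0): Delta=0.0000 Bond=0.0000
(1,1): Delta=0.2690 Bond=-16.0345
V0=1.5725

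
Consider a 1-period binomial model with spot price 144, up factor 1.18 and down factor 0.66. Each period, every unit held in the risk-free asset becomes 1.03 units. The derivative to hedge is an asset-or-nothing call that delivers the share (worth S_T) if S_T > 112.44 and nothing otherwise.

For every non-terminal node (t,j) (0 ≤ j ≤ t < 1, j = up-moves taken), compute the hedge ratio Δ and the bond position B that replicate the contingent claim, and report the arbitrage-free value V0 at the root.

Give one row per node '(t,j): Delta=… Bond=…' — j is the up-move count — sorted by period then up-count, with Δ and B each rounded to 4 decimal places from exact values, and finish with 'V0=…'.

(0,0): Delta=2.2692 Bond=-209.3861
V0=117.3831

Since d<R<u, set p* = (R−d)/(u−d) = 0.7115; price each node as the discounted p*-expectation of its children.
At expiry t=1: V(1,0)=0.0000, V(1,1)=169.9200
Node (0,0) S=144.0000: V=(p*·169.9200+(1−p*)·0.0000)/1.03=117.3831; Δ=(169.9200−0.0000)/(169.9200−95.0400)=2.2692; B=V−Δ·S=-209.3861
Root portfolio cost Δ·144+B reproduces V0=117.3831.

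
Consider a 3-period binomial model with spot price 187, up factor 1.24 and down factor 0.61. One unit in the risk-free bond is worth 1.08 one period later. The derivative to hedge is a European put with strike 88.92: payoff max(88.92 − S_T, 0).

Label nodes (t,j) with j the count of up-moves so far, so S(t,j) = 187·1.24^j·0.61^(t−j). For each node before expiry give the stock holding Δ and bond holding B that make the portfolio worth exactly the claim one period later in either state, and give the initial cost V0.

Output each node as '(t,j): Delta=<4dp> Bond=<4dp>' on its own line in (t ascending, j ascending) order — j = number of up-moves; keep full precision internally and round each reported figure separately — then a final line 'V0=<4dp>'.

(0,0): Delta=-0.0278 Bond=6.1145
(1,0): Delta=-0.1688 Bond=22.6814
(1,1): Delta=-0.0042 Bond=1.1303
(2,0): Delta=-1.0000 Bond=82.3333
(2,1): Delta=-0.0296 Bond=4.8066
(2,2): Delta=0.0000 Bond=0.0000
V0=0.9066

The replicating-portfolio and risk-neutral prices coincide; use p* = (1.08−0.61)/(1.24−0.61) = 0.7460 for the latter.
Terminal values V(3,·): V(3,0)=46.4746, V(3,1)=2.6375, V(3,2)=0.0000, V(3,3)=0.0000
(2,0): S=69.5827. Δ = (V_up−V_dn)/(S_up−S_dn) = (2.6375−46.4746)/(86.2825−42.4454) = -1.0000. V = [p*·2.6375 + (1−p*)·46.4746]/1.08 = 12.7506. B = V − Δ·S = 82.3333.
(2,1): S=141.4468. Δ = (V_up−V_dn)/(S_up−S_dn) = (0.0000−2.6375)/(175.3940−86.2825) = -0.0296. V = [p*·0.0000 + (1−p*)·2.6375]/1.08 = 0.6202. B = V − Δ·S = 4.8066.
(2,2): S=287.5312. Δ = (V_up−V_dn)/(S_up−S_dn) = (0.0000−0.0000)/(356.5387−175.3940) = 0.0000. V = [p*·0.0000 + (1−p*)·0.0000]/1.08 = 0.0000. B = V − Δ·S = 0.0000.
(1,0): S=114.0700. Δ = (V_up−V_dn)/(S_up−S_dn) = (0.6202−12.7506)/(141.4468−69.5827) = -0.1688. V = [p*·0.6202 + (1−p*)·12.7506]/1.08 = 3.4268. B = V − Δ·S = 22.6814.
(1,1): S=231.8800. Δ = (V_up−V_dn)/(S_up−S_dn) = (0.0000−0.6202)/(287.5312−141.4468) = -0.0042. V = [p*·0.0000 + (1−p*)·0.6202]/1.08 = 0.1458. B = V − Δ·S = 1.1303.
(0,0): S=187.0000. Δ = (V_up−V_dn)/(S_up−S_dn) = (0.1458−3.4268)/(231.8800−114.0700) = -0.0278. V = [p*·0.1458 + (1−p*)·3.4268]/1.08 = 0.9066. B = V − Δ·S = 6.1145.
Check: Δ(0,0)·S0 + B(0,0) = 0.9066 = V0.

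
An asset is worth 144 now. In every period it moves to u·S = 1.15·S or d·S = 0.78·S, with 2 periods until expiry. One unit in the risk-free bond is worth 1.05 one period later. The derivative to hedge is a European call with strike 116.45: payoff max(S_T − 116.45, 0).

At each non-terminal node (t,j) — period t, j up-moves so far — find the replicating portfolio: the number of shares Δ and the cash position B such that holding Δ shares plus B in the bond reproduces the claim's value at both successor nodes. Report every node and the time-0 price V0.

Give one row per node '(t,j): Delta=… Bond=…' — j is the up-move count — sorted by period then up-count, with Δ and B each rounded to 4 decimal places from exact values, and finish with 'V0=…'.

(0,0): Delta=0.8607 Bond=-83.6492
(1,0): Delta=0.3060 Bond=-25.5342
(1,1): Delta=1.0000 Bond=-110.9048
V0=40.2872

Since d<R<u, set p* = (R−d)/(u−d) = 0.7297; price each node as the discounted p*-expectation of its children.
Payoff layer (t=2): V(2,0)=0.0000, V(2,1)=12.7180, V(2,2)=73.9900
  t=1,j=0: stock 112.3200 → up 129.1680 (V=12.7180), down 87.6096 (V=0.0000). Price 8.8388; hedge Δ=0.3060, bond B=-25.5342.
  t=1,j=1: stock 165.6000 → up 190.4400 (V=73.9900), down 129.1680 (V=12.7180). Price 54.6952; hedge Δ=1.0000, bond B=-110.9048.
  t=0,j=0: stock 144.0000 → up 165.6000 (V=54.6952), down 112.3200 (V=8.8388). Price 40.2872; hedge Δ=0.8607, bond B=-83.6492.
Root portfolio cost Δ·144+B reproduces V0=40.2872.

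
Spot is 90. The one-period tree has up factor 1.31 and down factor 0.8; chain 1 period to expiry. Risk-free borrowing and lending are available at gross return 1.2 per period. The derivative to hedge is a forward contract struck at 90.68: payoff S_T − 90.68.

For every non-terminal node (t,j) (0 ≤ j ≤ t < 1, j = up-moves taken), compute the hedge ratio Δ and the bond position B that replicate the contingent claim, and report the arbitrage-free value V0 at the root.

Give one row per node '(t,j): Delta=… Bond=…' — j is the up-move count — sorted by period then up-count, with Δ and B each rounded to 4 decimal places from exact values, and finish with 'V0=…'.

(0,0): Delta=1.0000 Bond=-75.5667
V0=14.4333

No-arbitrage ⇒ martingale measure with p* = (R−d)/(u−d) = 0.7843.
Terminal values V(1,·): V(1,0)=-18.6800, V(1,1)=27.2200
(0,0): S=90.0000. Δ = (V_up−V_dn)/(S_up−S_dn) = (27.2200−-18.6800)/(117.9000−72.0000) = 1.0000. V = [p*·27.2200 + (1−p*)·-18.6800]/1.2 = 14.4333. B = V − Δ·S = -75.5667.
Each (Δ,B) replicates both successor values, so the strategy is self-financing and V0 is arbitrage-free.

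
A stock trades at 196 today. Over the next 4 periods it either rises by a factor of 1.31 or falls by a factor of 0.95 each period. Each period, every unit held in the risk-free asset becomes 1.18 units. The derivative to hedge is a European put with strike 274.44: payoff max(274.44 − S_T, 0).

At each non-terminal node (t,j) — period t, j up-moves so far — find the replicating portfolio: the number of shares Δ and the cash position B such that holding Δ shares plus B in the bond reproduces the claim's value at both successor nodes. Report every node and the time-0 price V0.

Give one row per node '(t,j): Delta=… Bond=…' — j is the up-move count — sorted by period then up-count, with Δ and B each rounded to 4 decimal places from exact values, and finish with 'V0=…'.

(0,0): Delta=-0.1416 Bond=32.1382
(1,0): Delta=-0.3530 Bond=77.2722
(1,1): Delta=-0.0550 Bond=15.6822
(2,0): Delta=-0.7524 Bond=161.8381
(2,1): Delta=-0.1892 Bond=51.2447
(2,2): Delta=0.0000 Bond=0.0000
(3,0): Delta=-1.0000 Bond=232.5763
(3,1): Delta=-0.6509 Bond=167.4518
(3,2): Delta=0.0000 Bond=0.0000
(3,3): Delta=0.0000 Bond=0.0000
V0=4.3773

The replicating-portfolio and risk-neutral prices coincide; use p* = (1.18−0.95)/(1.31−0.95) = 0.6389 for the latter.
At expiry t=4: V(4,0)=114.7968, V(4,1)=54.3004, V(4,2)=0.0000, V(4,3)=0.0000, V(4,4)=0.0000
  t=3,j=0: stock 168.0455 → up 220.1396 (V=54.3004), down 159.6432 (V=114.7968). Price 64.5308; hedge Δ=-1.0000, bond B=232.5763.
  t=3,j=1: stock 231.7259 → up 303.5609 (V=0.0000), down 220.1396 (V=54.3004). Price 16.6174; hedge Δ=-0.6509, bond B=167.4518.
  t=3,j=2: stock 319.5378 → up 418.5945 (V=0.0000), down 303.5609 (V=0.0000). Price 0.0000; hedge Δ=0.0000, bond B=0.0000.
  t=3,j=3: stock 440.6258 → up 577.2198 (V=0.0000), down 418.5945 (V=0.0000). Price 0.0000; hedge Δ=0.0000, bond B=0.0000.
  t=2,j=0: stock 176.8900 → up 231.7259 (V=16.6174), down 168.0455 (V=64.5308). Price 28.7453; hedge Δ=-0.7524, bond B=161.8381.
  t=2,j=1: stock 243.9220 → up 319.5378 (V=0.0000), down 231.7259 (V=16.6174). Price 5.0853; hedge Δ=-0.1892, bond B=51.2447.
  t=2,j=2: stock 336.3556 → up 440.6258 (V=0.0000), down 319.5378 (V=0.0000). Price 0.0000; hedge Δ=0.0000, bond B=0.0000.
  t=1,j=0: stock 186.2000 → up 243.9220 (V=5.0853), down 176.8900 (V=28.7453). Price 11.5502; hedge Δ=-0.3530, bond B=77.2722.
  t=1,j=1: stock 256.7600 → up 336.3556 (V=0.0000), down 243.9220 (V=5.0853). Price 1.5563; hedge Δ=-0.0550, bond B=15.6822.
  t=0,j=0: stock 196.0000 → up 256.7600 (V=1.5563), down 186.2000 (V=11.5502). Price 4.3773; hedge Δ=-0.1416, bond B=32.1382.
Each (Δ,B) replicates both successor values, so the strategy is self-financing and V0 is arbitrage-free.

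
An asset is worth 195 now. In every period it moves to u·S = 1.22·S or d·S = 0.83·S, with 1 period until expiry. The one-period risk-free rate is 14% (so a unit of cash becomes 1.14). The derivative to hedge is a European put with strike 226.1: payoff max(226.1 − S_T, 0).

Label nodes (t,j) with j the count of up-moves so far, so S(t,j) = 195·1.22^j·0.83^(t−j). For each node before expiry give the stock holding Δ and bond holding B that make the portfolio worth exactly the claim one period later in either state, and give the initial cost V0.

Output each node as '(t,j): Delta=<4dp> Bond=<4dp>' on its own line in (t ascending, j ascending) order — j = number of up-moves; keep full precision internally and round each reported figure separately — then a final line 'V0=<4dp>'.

(0,0): Delta=-0.8448 Bond=176.3045
V0=11.5610

Under the risk-neutral measure, an up-move has probability p* = (R−d)/(u−d) = 0.7949 and values discount at R = 1.14.
Terminal values V(1,·): V(1,0)=64.2500, V(1,1)=0.0000
(0,0): S=195.0000. Δ = (V_up−V_dn)/(S_up−S_dn) = (0.0000−64.2500)/(237.9000−161.8500) = -0.8448. V = [p*·0.0000 + (1−p*)·64.2500]/1.14 = 11.5610. B = V − Δ·S = 176.3045.
Each (Δ,B) replicates both successor values, so the strategy is self-financing and V0 is arbitrage-free.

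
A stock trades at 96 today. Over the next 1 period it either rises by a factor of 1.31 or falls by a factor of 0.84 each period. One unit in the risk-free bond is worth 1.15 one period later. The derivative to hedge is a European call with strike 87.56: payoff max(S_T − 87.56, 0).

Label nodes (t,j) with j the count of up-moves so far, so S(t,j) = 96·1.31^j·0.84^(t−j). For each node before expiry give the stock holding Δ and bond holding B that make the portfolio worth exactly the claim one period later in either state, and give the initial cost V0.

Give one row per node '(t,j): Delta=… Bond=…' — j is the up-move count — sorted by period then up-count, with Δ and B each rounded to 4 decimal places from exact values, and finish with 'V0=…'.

No-arbitrage ⇒ martingale measure with p* = (R−d)/(u−d) = 0.6596.
Terminal values V(1,·): V(1,0)=0.0000, V(1,1)=38.2000
Node (0,0) S=96.0000: V=(p*·38.2000+(1−p*)·0.0000)/1.15=21.9093; Δ=(38.2000−0.0000)/(125.7600−80.6400)=0.8466; B=V−Δ·S=-59.3673
The time-0 hedge costs 21.9093, which is the no-arbitrage price.

(0,0): Delta=0.8466 Bond=-59.3673
V0=21.9093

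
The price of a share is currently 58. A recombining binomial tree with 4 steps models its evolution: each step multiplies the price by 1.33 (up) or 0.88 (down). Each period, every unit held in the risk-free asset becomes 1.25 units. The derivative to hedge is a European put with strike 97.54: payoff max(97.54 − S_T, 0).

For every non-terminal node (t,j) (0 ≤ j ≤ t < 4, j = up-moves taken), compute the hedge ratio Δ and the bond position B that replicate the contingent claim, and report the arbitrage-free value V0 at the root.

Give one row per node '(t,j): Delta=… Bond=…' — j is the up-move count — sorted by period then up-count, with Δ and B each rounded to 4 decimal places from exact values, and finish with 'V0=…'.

(0,0): Delta=-0.1710 Bond=11.2350
(1,0): Delta=-0.5754 Bond=34.6843
(1,1): Delta=-0.1132 Bond=9.5810
(2,0): Delta=-1.0000 Bond=62.4256
(2,1): Delta=-0.5147 Bond=39.2321
(2,2): Delta=-0.0557 Bond=6.0831
(3,0): Delta=-1.0000 Bond=78.0320
(3,1): Delta=-1.0000 Bond=78.0320
(3,2): Delta=-0.4452 Bond=42.7716
(3,3): Delta=0.0000 Bond=0.0000
V0=1.3160

The replicating-portfolio and risk-neutral prices coincide; use p* = (1.25−0.88)/(1.33−0.88) = 0.8222 for the latter.
Terminal payoffs: V(4,0)=62.7577, V(4,1)=44.9712, V(4,2)=18.0895, V(4,3)=0.0000, V(4,4)=0.0000
Node (3,0) S=39.5254: V=(p*·44.9712+(1−p*)·62.7577)/1.25=38.5066; Δ=(44.9712−62.7577)/(52.5688−34.7823)=-1.0000; B=V−Δ·S=78.0320
Node (3,1) S=59.7372: V=(p*·18.0895+(1−p*)·44.9712)/1.25=18.2948; Δ=(18.0895−44.9712)/(79.4505−52.5688)=-1.0000; B=V−Δ·S=78.0320
Node (3,2) S=90.2847: V=(p*·0.0000+(1−p*)·18.0895)/1.25=2.5727; Δ=(0.0000−18.0895)/(120.0786−79.4505)=-0.4452; B=V−Δ·S=42.7716
Node (3,3) S=136.4529: V=(p*·0.0000+(1−p*)·0.0000)/1.25=0.0000; Δ=(0.0000−0.0000)/(181.4824−120.0786)=0.0000; B=V−Δ·S=0.0000
Node (2,0) S=44.9152: V=(p*·18.2948+(1−p*)·38.5066)/1.25=17.5104; Δ=(18.2948−38.5066)/(59.7372−39.5254)=-1.0000; B=V−Δ·S=62.4256
Node (2,1) S=67.8832: V=(p*·2.5727+(1−p*)·18.2948)/1.25=4.2942; Δ=(2.5727−18.2948)/(90.2847−59.7372)=-0.5147; B=V−Δ·S=39.2321
Node (2,2) S=102.5962: V=(p*·0.0000+(1−p*)·2.5727)/1.25=0.3659; Δ=(0.0000−2.5727)/(136.4529−90.2847)=-0.0557; B=V−Δ·S=6.0831
Node (1,0) S=51.0400: V=(p*·4.2942+(1−p*)·17.5104)/1.25=5.3150; Δ=(4.2942−17.5104)/(67.8832−44.9152)=-0.5754; B=V−Δ·S=34.6843
Node (1,1) S=77.1400: V=(p*·0.3659+(1−p*)·4.2942)/1.25=0.8514; Δ=(0.3659−4.2942)/(102.5962−67.8832)=-0.1132; B=V−Δ·S=9.5810
Node (0,0) S=58.0000: V=(p*·0.8514+(1−p*)·5.3150)/1.25=1.3160; Δ=(0.8514−5.3150)/(77.1400−51.0400)=-0.1710; B=V−Δ·S=11.2350
Check: Δ(0,0)·S0 + B(0,0) = 1.3160 = V0.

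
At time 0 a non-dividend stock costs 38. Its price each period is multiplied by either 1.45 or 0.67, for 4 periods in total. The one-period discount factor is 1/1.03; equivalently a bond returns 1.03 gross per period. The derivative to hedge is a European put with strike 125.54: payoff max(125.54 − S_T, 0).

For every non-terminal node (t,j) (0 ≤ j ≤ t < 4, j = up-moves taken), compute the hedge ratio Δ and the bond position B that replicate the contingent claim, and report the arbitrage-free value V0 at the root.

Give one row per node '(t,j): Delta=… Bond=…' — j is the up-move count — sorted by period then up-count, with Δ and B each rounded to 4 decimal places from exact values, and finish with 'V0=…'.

Since d<R<u, set p* = (R−d)/(u−d) = 0.4615; price each node as the discounted p*-expectation of its children.
Terminal payoffs: V(4,0)=117.8826, V(4,1)=108.9680, V(4,2)=89.6751, V(4,3)=47.9220, V(4,4)=0.0000
Node (3,0) S=11.4290: V=(p*·108.9680+(1−p*)·117.8826)/1.03=110.4545; Δ=(108.9680−117.8826)/(16.5720−7.6574)=-1.0000; B=V−Δ·S=121.8835
Node (3,1) S=24.7344: V=(p*·89.6751+(1−p*)·108.9680)/1.03=97.1491; Δ=(89.6751−108.9680)/(35.8649−16.5720)=-1.0000; B=V−Δ·S=121.8835
Node (3,2) S=53.5297: V=(p*·47.9220+(1−p*)·89.6751)/1.03=68.3538; Δ=(47.9220−89.6751)/(77.6180−35.8649)=-1.0000; B=V−Δ·S=121.8835
Node (3,3) S=115.8477: V=(p*·0.0000+(1−p*)·47.9220)/1.03=25.0526; Δ=(0.0000−47.9220)/(167.9792−77.6180)=-0.5303; B=V−Δ·S=86.4911
Node (2,0) S=17.0582: V=(p*·97.1491+(1−p*)·110.4545)/1.03=101.2753; Δ=(97.1491−110.4545)/(24.7344−11.4290)=-1.0000; B=V−Δ·S=118.3335
Node (2,1) S=36.9170: V=(p*·68.3538+(1−p*)·97.1491)/1.03=81.4165; Δ=(68.3538−97.1491)/(53.5297−24.7344)=-1.0000; B=V−Δ·S=118.3335
Node (2,2) S=79.8950: V=(p*·25.0526+(1−p*)·68.3538)/1.03=46.9599; Δ=(25.0526−68.3538)/(115.8477−53.5297)=-0.6948; B=V−Δ·S=102.4743
Node (1,0) S=25.4600: V=(p*·81.4165+(1−p*)·101.2753)/1.03=89.4269; Δ=(81.4165−101.2753)/(36.9170−17.0582)=-1.0000; B=V−Δ·S=114.8869
Node (1,1) S=55.1000: V=(p*·46.9599+(1−p*)·81.4165)/1.03=63.6053; Δ=(46.9599−81.4165)/(79.8950−36.9170)=-0.8017; B=V−Δ·S=107.7804
Node (0,0) S=38.0000: V=(p*·63.6053+(1−p*)·89.4269)/1.03=75.2517; Δ=(63.6053−89.4269)/(55.1000−25.4600)=-0.8712; B=V−Δ·S=108.3563
Check: Δ(0,0)·S0 + B(0,0) = 75.2517 = V0.

(0,0): Delta=-0.8712 Bond=108.3563
(1,0): Delta=-1.0000 Bond=114.8869
(1,1): Delta=-0.8017 Bond=107.7804
(2,0): Delta=-1.0000 Bond=118.3335
(2,1): Delta=-1.0000 Bond=118.3335
(2,2): Delta=-0.6948 Bond=102.4743
(3,0): Delta=-1.0000 Bond=121.8835
(3,1): Delta=-1.0000 Bond=121.8835
(3,2): Delta=-1.0000 Bond=121.8835
(3,3): Delta=-0.5303 Bond=86.4911
V0=75.2517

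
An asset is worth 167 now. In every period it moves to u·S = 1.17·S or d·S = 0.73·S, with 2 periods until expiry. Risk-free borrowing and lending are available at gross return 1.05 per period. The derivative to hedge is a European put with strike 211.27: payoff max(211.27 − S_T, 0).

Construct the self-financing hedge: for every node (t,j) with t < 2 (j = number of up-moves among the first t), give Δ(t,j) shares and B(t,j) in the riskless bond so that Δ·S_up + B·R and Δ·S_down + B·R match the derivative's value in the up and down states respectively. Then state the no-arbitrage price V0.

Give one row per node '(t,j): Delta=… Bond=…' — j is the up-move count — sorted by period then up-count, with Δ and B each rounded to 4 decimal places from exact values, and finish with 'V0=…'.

(0,0): Delta=-0.8366 Bond=172.6547
(1,0): Delta=-1.0000 Bond=201.2095
(1,1): Delta=-0.7983 Bond=173.8167
V0=32.9452

Since d<R<u, set p* = (R−d)/(u−d) = 0.7273; price each node as the discounted p*-expectation of its children.
Payoff layer (t=2): V(2,0)=122.2757, V(2,1)=68.6353, V(2,2)=0.0000
Node (1,0) S=121.9100: V=(p*·68.6353+(1−p*)·122.2757)/1.05=79.2995; Δ=(68.6353−122.2757)/(142.6347−88.9943)=-1.0000; B=V−Δ·S=201.2095
Node (1,1) S=195.3900: V=(p*·0.0000+(1−p*)·68.6353)/1.05=17.8274; Δ=(0.0000−68.6353)/(228.6063−142.6347)=-0.7983; B=V−Δ·S=173.8167
Node (0,0) S=167.0000: V=(p*·17.8274+(1−p*)·79.2995)/1.05=32.9452; Δ=(17.8274−79.2995)/(195.3900−121.9100)=-0.8366; B=V−Δ·S=172.6547
Self-financing check: at every node Δ·S+B equals the discounted successor values.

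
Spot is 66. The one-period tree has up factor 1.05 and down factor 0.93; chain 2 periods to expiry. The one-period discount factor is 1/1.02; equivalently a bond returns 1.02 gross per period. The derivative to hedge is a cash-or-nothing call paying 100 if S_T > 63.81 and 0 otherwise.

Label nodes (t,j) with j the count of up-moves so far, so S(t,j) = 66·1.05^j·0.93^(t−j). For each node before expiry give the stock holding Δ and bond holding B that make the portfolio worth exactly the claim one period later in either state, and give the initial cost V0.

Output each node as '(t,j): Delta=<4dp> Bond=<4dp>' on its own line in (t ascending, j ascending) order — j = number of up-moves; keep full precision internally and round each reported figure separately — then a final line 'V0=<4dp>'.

(0,0): Delta=3.0947 Bond=-114.1388
(1,0): Delta=13.5766 Bond=-759.8039
(1,1): Delta=0.0000 Bond=98.0392
V0=90.1096

Under the risk-neutral measure, an up-move has probability p* = (R−d)/(u−d) = 0.7500 and values discount at R = 1.02.
Terminal payoffs: V(2,0)=0.0000, V(2,1)=100.0000, V(2,2)=100.0000
Node (1,0) S=61.3800: V=(p*·100.0000+(1−p*)·0.0000)/1.02=73.5294; Δ=(100.0000−0.0000)/(64.4490−57.0834)=13.5766; B=V−Δ·S=-759.8039
Node (1,1) S=69.3000: V=(p*·100.0000+(1−p*)·100.0000)/1.02=98.0392; Δ=(100.0000−100.0000)/(72.7650−64.4490)=0.0000; B=V−Δ·S=98.0392
Node (0,0) S=66.0000: V=(p*·98.0392+(1−p*)·73.5294)/1.02=90.1096; Δ=(98.0392−73.5294)/(69.3000−61.3800)=3.0947; B=V−Δ·S=-114.1388
Each (Δ,B) replicates both successor values, so the strategy is self-financing and V0 is arbitrage-free.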